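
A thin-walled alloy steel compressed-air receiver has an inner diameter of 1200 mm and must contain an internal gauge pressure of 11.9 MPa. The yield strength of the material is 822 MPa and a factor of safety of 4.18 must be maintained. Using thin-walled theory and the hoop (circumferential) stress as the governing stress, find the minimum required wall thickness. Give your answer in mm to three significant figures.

σ_allow = 822/4.18 = 196.7 MPa.
Hoop stress σ_h = pD/(2t), so t = pD/(2σ_allow) = 11.9×1200/(2×196.7) = 36.31 mm.

t = 36.3 mm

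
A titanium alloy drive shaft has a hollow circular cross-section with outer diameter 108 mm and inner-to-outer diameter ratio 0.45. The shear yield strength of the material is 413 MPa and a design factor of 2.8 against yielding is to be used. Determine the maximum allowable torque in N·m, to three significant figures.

T_allow = 35000 N·m

τ_allow = 413/2.8 = 147.5 MPa.
For a hollow shaft T_allow = τ_allow·πd_o³(1−k⁴)/16 with 1−k⁴ = 0.9590, so πd_o³(1−k⁴)/16 = 237200 mm³.
T_allow = 147.5×237200 = 3.499×10^7 N·mm = 34990 N·m.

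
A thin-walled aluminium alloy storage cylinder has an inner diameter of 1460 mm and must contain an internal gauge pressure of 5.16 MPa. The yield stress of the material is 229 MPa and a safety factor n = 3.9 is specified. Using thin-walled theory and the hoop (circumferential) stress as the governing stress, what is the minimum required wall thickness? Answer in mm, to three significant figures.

t = 64.2 mm

σ_allow = 229/3.9 = 58.72 MPa.
Hoop stress σ_h = pD/(2t), so t = pD/(2σ_allow) = 5.16×1460/(2×58.72) = 64.15 mm.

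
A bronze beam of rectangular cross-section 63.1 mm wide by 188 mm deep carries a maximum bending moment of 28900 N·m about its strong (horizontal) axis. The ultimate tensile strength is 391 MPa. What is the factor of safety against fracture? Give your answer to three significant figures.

n = 5.03

Section modulus S = bh²/6 = 63.1×188²/6 = 371700 mm³.
σ = M/S = 2.8900×10^7/371700 = 77.75 MPa.
n = 391/77.75 = 5.029.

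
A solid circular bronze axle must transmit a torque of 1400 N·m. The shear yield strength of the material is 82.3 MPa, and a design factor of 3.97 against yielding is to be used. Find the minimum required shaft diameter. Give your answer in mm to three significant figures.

Allowable shear stress τ_allow = 82.3/3.97 = 20.73 MPa.
For a solid shaft τ = 16T/(πd³), so d³ = 16T/(π τ_allow) = 16×1400000/(π×20.73) = 343900 mm³.
d = (343900)^(1/3) = 70.06 mm.

d = 70.1 mm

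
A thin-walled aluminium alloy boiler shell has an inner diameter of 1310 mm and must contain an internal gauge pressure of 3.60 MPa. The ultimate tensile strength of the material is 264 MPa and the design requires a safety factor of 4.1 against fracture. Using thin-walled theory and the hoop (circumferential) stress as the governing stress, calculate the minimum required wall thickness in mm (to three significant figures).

t = 36.6 mm

σ_allow = 264/4.1 = 64.39 MPa.
Hoop stress σ_h = pD/(2t), so t = pD/(2σ_allow) = 3.60×1310/(2×64.39) = 36.62 mm.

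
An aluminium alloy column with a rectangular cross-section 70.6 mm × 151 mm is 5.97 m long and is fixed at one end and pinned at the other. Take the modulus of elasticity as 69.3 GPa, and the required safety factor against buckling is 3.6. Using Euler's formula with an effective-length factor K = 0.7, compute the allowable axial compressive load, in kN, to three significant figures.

Buckling occurs about the weak axis: I_min = h·b³/12 = 151×70.6³/12 = 4.428×10^6 mm⁴ (b = 70.6 mm is the smaller dimension).
Effective length L_e = KL = 0.7×5.97 m = 4179 mm.
Euler critical load P_cr = π²EI/L_e² = π²×69300×4.428×10^6/4179² = 173400 N.
P_allow = P_cr/n = 173400/3.6 = 48170 N.

P_allow = 48.2 kN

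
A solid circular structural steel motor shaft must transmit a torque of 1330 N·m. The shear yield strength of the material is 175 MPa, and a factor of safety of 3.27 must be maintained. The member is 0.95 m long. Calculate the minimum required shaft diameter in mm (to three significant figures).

d = 50.2 mm

Allowable shear stress τ_allow = 175/3.27 = 53.52 MPa.
For a solid shaft τ = 16T/(πd³), so d³ = 16T/(π τ_allow) = 16×1330000/(π×53.52) = 126600 mm³.
d = (126600)^(1/3) = 50.21 mm.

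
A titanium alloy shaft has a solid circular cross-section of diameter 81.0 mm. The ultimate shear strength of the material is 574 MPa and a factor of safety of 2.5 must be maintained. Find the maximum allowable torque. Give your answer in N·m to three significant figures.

τ_allow = 574/2.5 = 229.6 MPa.
For a solid shaft T_allow = τ_allow·πd³/16; πd³/16 = π×81.0³/16 = 104300 mm³.
T_allow = 229.6×104300 = 2.396×10^7 N·mm = 23960 N·m.

T_allow = 24000 N·m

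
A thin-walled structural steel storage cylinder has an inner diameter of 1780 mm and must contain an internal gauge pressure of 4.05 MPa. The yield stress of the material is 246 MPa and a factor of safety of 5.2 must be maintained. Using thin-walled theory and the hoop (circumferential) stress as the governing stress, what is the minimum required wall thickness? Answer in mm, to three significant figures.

t = 76.2 mm

σ_allow = 246/5.2 = 47.31 MPa.
Hoop stress σ_h = pD/(2t), so t = pD/(2σ_allow) = 4.05×1780/(2×47.31) = 76.19 mm.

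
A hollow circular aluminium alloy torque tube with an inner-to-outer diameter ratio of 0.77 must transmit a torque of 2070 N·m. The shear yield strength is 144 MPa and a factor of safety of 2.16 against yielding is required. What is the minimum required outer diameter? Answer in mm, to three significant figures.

τ_allow = 144/2.16 = 66.67 MPa.
For a hollow shaft τ = 16T/[πd_o³(1−k⁴)] with k = 0.77, so 1−k⁴ = 0.6485.
d_o³ = 16T/[π τ_allow (1−k⁴)] = 16×2070000/(π×66.67×0.6485) = 243900 mm³.
d_o = 62.48 mm.

d_o = 62.5 mm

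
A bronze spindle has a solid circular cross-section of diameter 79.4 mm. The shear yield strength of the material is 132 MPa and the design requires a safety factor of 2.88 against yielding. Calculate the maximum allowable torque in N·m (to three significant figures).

T_allow = 4500 N·m

τ_allow = 132/2.88 = 45.83 MPa.
For a solid shaft T_allow = τ_allow·πd³/16; πd³/16 = π×79.4³/16 = 98290 mm³.
T_allow = 45.83×98290 = 4.505×10^6 N·mm = 4505 N·m.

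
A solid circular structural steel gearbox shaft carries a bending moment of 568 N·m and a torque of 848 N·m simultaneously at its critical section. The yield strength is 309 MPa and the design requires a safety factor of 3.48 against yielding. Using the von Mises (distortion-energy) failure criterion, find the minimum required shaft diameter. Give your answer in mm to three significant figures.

σ_allow = σ_y/n = 309/3.48 = 88.79 MPa.
For a solid shaft σ_b = 32M/(πd³) and τ = 16T/(πd³), so the von Mises stress is σ' = (16/πd³)·√(4M²+3T²).
√(4M²+3T²) = √(4×(568000)² + 3×(848000)²) = 1.857×10^6 N·mm.
d³ = 16×1.857×10^6/(π×88.79) = 106500 mm³.
d = 47.40 mm.

d = 47.4 mm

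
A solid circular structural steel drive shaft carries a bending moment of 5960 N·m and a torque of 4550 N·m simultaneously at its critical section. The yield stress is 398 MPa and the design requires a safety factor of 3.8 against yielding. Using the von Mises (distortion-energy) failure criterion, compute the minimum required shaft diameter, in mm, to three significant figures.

d = 88.6 mm

σ_allow = σ_y/n = 398/3.8 = 104.7 MPa.
For a solid shaft σ_b = 32M/(πd³) and τ = 16T/(πd³), so the von Mises stress is σ' = (16/πd³)·√(4M²+3T²).
√(4M²+3T²) = √(4×(5.960×10^6)² + 3×(4.550×10^6)²) = 1.429×10^7 N·mm.
d³ = 16×1.429×10^7/(π×104.7) = 694900 mm³.
d = 88.57 mm.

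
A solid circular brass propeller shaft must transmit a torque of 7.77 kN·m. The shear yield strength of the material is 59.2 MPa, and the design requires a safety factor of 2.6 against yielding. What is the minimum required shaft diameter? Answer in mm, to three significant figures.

Allowable shear stress τ_allow = 59.2/2.6 = 22.77 MPa.
For a solid shaft τ = 16T/(πd³), so d³ = 16T/(π τ_allow) = 16×7770000/(π×22.77) = 1.738×10^6 mm³.
d = (1.738×10^6)^(1/3) = 120.2 mm.

d = 120 mm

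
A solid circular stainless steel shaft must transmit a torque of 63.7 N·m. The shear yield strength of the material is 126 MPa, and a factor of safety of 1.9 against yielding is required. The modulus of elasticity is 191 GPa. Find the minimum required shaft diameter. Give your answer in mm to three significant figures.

Allowable shear stress τ_allow = 126/1.9 = 66.32 MPa.
For a solid shaft τ = 16T/(πd³), so d³ = 16T/(π τ_allow) = 16×63700/(π×66.32) = 4892 mm³.
d = (4892)^(1/3) = 16.98 mm.

d = 17.0 mm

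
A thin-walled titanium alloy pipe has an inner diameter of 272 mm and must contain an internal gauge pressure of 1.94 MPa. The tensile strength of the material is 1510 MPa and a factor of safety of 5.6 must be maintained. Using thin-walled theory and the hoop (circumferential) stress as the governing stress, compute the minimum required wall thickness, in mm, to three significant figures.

σ_allow = 1510/5.6 = 269.6 MPa.
Hoop stress σ_h = pD/(2t), so t = pD/(2σ_allow) = 1.94×272/(2×269.6) = 0.9785 mm.

t = 0.978 mm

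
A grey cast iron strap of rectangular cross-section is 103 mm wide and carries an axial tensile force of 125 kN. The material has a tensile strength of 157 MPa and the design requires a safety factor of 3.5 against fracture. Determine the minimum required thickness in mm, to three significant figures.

σ_allow = 157/3.5 = 44.86 MPa.
Required area A = F/σ_allow = 125000/44.86 = 2787 mm².
t = A/w = 2787/103 = 27.05 mm.

t = 27.1 mm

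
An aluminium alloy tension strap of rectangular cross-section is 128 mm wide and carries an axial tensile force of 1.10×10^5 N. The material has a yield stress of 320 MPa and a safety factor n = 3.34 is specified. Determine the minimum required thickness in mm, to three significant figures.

t = 8.97 mm

σ_allow = 320/3.34 = 95.81 MPa.
Required area A = F/σ_allow = 110000/95.81 = 1148 mm².
t = A/w = 1148/128 = 8.970 mm.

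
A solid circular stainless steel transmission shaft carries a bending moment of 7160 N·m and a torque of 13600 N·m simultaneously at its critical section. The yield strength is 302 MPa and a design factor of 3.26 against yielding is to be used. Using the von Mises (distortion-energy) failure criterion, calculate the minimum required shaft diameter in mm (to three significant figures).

d = 115 mm

σ_allow = σ_y/n = 302/3.26 = 92.64 MPa.
For a solid shaft σ_b = 32M/(πd³) and τ = 16T/(πd³), so the von Mises stress is σ' = (16/πd³)·√(4M²+3T²).
√(4M²+3T²) = √(4×(7.160×10^6)² + 3×(1.360×10^7)²) = 2.757×10^7 N·mm.
d³ = 16×2.757×10^7/(π×92.64) = 1.516×10^6 mm³.
d = 114.9 mm.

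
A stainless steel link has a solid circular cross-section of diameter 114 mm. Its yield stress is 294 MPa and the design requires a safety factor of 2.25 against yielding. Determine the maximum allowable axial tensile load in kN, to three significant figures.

σ_allow = 294/2.25 = 130.7 MPa.
A = πd²/4 = π×114²/4 = 10210 mm².
F_allow = σ_allow × A = 130.7×10210 = 1.334×10^6 N.

F_allow = 1330 kN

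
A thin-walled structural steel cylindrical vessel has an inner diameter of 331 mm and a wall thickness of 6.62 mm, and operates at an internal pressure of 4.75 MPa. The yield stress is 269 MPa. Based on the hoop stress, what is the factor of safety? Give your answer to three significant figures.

σ_h = pD/(2t) = 4.75×331/(2×6.62) = 118.8 MPa.
n = 269/118.8 = 2.265.

n = 2.27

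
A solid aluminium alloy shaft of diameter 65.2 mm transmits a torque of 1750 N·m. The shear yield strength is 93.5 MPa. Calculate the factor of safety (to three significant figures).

n = 2.91

τ = 16T/(πd³) = 16×1750000/(π×65.2³) = 32.16 MPa.
n = τ_limit/τ = 93.5/32.16 = 2.908.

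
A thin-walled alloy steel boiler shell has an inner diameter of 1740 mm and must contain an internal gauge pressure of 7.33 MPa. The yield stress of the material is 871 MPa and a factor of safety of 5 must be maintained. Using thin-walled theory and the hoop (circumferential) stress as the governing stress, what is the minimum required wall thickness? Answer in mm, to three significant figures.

σ_allow = 871/5 = 174.2 MPa.
Hoop stress σ_h = pD/(2t), so t = pD/(2σ_allow) = 7.33×1740/(2×174.2) = 36.61 mm.

t = 36.6 mm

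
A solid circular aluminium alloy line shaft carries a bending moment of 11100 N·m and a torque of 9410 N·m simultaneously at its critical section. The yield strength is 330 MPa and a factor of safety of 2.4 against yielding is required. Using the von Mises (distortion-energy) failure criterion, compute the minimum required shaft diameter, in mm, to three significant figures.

d = 101 mm

σ_allow = σ_y/n = 330/2.4 = 137.5 MPa.
For a solid shaft σ_b = 32M/(πd³) and τ = 16T/(πd³), so the von Mises stress is σ' = (16/πd³)·√(4M²+3T²).
√(4M²+3T²) = √(4×(1.110×10^7)² + 3×(9.410×10^6)²) = 2.754×10^7 N·mm.
d³ = 16×2.754×10^7/(π×137.5) = 1.020×10^6 mm³.
d = 100.7 mm.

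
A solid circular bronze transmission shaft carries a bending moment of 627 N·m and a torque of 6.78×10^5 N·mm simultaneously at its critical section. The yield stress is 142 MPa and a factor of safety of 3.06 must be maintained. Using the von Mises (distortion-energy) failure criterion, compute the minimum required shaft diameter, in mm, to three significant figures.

d = 57.3 mm

σ_allow = σ_y/n = 142/3.06 = 46.41 MPa.
For a solid shaft σ_b = 32M/(πd³) and τ = 16T/(πd³), so the von Mises stress is σ' = (16/πd³)·√(4M²+3T²).
√(4M²+3T²) = √(4×(627000)² + 3×(678000)²) = 1.718×10^6 N·mm.
d³ = 16×1.718×10^6/(π×46.41) = 188600 mm³.
d = 57.34 mm.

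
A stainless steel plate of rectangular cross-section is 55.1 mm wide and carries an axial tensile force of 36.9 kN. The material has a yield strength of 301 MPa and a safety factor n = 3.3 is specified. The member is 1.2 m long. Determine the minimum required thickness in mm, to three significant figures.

t = 7.34 mm

σ_allow = 301/3.3 = 91.21 MPa.
Required area A = F/σ_allow = 36900/91.21 = 404.6 mm².
t = A/w = 404.6/55.1 = 7.342 mm.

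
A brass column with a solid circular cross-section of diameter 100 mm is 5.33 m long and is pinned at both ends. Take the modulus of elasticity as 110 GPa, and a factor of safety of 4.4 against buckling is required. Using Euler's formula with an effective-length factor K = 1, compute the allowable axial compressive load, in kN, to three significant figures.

P_allow = 42.6 kN

I = πd⁴/64 = π×100⁴/64 = 4.909×10^6 mm⁴.
Effective length L_e = KL = 1×5.33 m = 5330 mm.
Euler critical load P_cr = π²EI/L_e² = π²×110000×4.909×10^6/5330² = 187600 N.
P_allow = P_cr/n = 187600/4.4 = 42630 N.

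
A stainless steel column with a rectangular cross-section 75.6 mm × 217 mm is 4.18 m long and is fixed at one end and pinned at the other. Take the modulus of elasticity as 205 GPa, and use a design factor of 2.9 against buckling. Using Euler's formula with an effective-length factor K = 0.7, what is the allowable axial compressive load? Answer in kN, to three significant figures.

Buckling occurs about the weak axis: I_min = h·b³/12 = 217×75.6³/12 = 7.813×10^6 mm⁴ (b = 75.6 mm is the smaller dimension).
Effective length L_e = KL = 0.7×4.18 m = 2926 mm.
Euler critical load P_cr = π²EI/L_e² = π²×205000×7.813×10^6/2926² = 1.846×10^6 N.
P_allow = P_cr/n = 1.846×10^6/2.9 = 636700 N.

P_allow = 637 kN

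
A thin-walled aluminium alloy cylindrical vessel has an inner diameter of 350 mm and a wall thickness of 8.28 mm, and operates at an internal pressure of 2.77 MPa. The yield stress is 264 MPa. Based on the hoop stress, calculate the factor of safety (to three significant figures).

n = 4.51

σ_h = pD/(2t) = 2.77×350/(2×8.28) = 58.54 MPa.
n = 264/58.54 = 4.509.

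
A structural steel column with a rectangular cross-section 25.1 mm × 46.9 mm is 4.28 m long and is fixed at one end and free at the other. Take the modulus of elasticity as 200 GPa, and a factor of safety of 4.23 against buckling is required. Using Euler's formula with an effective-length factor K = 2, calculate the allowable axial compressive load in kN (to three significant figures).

Buckling occurs about the weak axis: I_min = h·b³/12 = 46.9×25.1³/12 = 61800 mm⁴ (b = 25.1 mm is the smaller dimension).
Effective length L_e = KL = 2×4.28 m = 8560 mm.
Euler critical load P_cr = π²EI/L_e² = π²×200000×61800/8560² = 1665 N.
P_allow = P_cr/n = 1665/4.23 = 393.6 N.

P_allow = 0.394 kN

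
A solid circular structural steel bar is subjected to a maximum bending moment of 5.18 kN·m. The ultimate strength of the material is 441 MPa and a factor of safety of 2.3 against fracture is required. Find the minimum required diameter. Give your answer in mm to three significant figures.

d = 65.0 mm

σ_allow = 441/2.3 = 191.7 MPa.
For a solid circular section σ = 32M/(πd³), so d³ = 32M/(π σ_allow) = 32×5180000/(π×191.7) = 275200 mm³.
d = 65.04 mm.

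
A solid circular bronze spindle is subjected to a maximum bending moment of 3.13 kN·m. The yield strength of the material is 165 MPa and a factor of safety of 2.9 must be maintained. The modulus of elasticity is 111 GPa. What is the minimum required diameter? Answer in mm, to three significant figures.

σ_allow = 165/2.9 = 56.90 MPa.
For a solid circular section σ = 32M/(πd³), so d³ = 32M/(π σ_allow) = 32×3130000/(π×56.90) = 560300 mm³.
d = 82.44 mm.

d = 82.4 mm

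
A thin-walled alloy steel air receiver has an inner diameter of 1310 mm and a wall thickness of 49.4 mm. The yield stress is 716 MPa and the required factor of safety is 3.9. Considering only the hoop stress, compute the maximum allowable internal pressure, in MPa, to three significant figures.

σ_allow = 716/3.9 = 183.6 MPa.
σ_h = pD/(2t) → p_allow = 2σ_allow t/D = 2×183.6×49.4/1310 = 13.85 MPa.

p_allow = 13.8 MPa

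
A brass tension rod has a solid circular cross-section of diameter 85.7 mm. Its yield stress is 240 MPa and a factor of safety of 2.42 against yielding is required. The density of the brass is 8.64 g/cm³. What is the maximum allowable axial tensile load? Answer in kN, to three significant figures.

F_allow = 572 kN

σ_allow = 240/2.42 = 99.17 MPa.
A = πd²/4 = π×85.7²/4 = 5768 mm².
F_allow = σ_allow × A = 99.17×5768 = 572100 N.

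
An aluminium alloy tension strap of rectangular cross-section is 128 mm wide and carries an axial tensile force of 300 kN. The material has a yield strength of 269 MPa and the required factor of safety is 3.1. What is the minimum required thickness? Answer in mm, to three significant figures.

σ_allow = 269/3.1 = 86.77 MPa.
Required area A = F/σ_allow = 300000/86.77 = 3457 mm².
t = A/w = 3457/128 = 27.01 mm.

t = 27.0 mm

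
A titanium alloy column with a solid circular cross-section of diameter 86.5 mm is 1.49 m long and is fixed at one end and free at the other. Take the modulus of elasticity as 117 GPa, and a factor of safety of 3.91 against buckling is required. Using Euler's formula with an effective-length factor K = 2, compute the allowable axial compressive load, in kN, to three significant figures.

P_allow = 91.4 kN

I = πd⁴/64 = π×86.5⁴/64 = 2.748×10^6 mm⁴.
Effective length L_e = KL = 2×1.49 m = 2980 mm.
Euler critical load P_cr = π²EI/L_e² = π²×117000×2.748×10^6/2980² = 357300 N.
P_allow = P_cr/n = 357300/3.91 = 91390 N.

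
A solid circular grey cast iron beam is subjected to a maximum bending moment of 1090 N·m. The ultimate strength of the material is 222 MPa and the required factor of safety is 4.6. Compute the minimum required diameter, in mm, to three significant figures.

d = 61.3 mm

σ_allow = 222/4.6 = 48.26 MPa.
For a solid circular section σ = 32M/(πd³), so d³ = 32M/(π σ_allow) = 32×1090000/(π×48.26) = 230100 mm³.
d = 61.27 mm.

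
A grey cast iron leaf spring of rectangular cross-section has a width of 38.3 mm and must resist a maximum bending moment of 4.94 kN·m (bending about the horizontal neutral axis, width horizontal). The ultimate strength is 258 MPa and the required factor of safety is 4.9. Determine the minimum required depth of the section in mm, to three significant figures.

σ_allow = 258/4.9 = 52.65 MPa.
For a rectangular section σ = 6M/(bh²), so h² = 6M/(b σ_allow) = 6×4940000/(38.3×52.65) = 14700 mm².
h = 121.2 mm.

h = 121 mm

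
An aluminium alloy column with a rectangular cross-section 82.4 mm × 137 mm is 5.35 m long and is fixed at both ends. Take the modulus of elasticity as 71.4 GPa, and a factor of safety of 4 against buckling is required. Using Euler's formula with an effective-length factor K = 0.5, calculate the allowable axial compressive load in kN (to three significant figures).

Buckling occurs about the weak axis: I_min = h·b³/12 = 137×82.4³/12 = 6.387×10^6 mm⁴ (b = 82.4 mm is the smaller dimension).
Effective length L_e = KL = 0.5×5.35 m = 2675 mm.
Euler critical load P_cr = π²EI/L_e² = π²×71400×6.387×10^6/2675² = 629000 N.
P_allow = P_cr/n = 629000/4 = 157300 N.

P_allow = 157 kN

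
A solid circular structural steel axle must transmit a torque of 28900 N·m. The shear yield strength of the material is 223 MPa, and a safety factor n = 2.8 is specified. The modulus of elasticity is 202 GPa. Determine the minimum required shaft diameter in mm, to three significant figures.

Allowable shear stress τ_allow = 223/2.8 = 79.64 MPa.
For a solid shaft τ = 16T/(πd³), so d³ = 16T/(π τ_allow) = 16×2.8900×10^7/(π×79.64) = 1.848×10^6 mm³.
d = (1.848×10^6)^(1/3) = 122.7 mm.

d = 123 mm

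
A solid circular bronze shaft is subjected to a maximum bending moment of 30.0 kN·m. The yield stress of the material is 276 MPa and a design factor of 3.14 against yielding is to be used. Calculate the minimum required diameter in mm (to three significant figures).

σ_allow = 276/3.14 = 87.90 MPa.
For a solid circular section σ = 32M/(πd³), so d³ = 32M/(π σ_allow) = 32×3.0000×10^7/(π×87.90) = 3.476×10^6 mm³.
d = 151.5 mm.

d = 151 mm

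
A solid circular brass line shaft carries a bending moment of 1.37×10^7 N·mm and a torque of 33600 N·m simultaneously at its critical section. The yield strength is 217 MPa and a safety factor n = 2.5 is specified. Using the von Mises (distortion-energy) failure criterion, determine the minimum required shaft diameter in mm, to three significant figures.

σ_allow = σ_y/n = 217/2.5 = 86.80 MPa.
For a solid shaft σ_b = 32M/(πd³) and τ = 16T/(πd³), so the von Mises stress is σ' = (16/πd³)·√(4M²+3T²).
√(4M²+3T²) = √(4×(1.370×10^7)² + 3×(3.360×10^7)²) = 6.432×10^7 N·mm.
d³ = 16×6.432×10^7/(π×86.80) = 3.774×10^6 mm³.
d = 155.7 mm.

d = 156 mm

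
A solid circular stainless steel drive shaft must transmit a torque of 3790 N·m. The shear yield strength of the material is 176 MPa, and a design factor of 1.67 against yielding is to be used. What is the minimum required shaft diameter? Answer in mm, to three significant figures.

d = 56.8 mm

Allowable shear stress τ_allow = 176/1.67 = 105.4 MPa.
For a solid shaft τ = 16T/(πd³), so d³ = 16T/(π τ_allow) = 16×3790000/(π×105.4) = 183200 mm³.
d = (183200)^(1/3) = 56.79 mm.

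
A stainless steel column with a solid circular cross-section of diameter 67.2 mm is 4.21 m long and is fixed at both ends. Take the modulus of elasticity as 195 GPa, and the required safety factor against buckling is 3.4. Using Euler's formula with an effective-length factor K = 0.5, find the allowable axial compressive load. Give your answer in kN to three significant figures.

I = πd⁴/64 = π×67.2⁴/64 = 1.001×10^6 mm⁴.
Effective length L_e = KL = 0.5×4.21 m = 2105 mm.
Euler critical load P_cr = π²EI/L_e² = π²×195000×1.001×10^6/2105² = 434800 N.
P_allow = P_cr/n = 434800/3.4 = 127900 N.

P_allow = 128 kN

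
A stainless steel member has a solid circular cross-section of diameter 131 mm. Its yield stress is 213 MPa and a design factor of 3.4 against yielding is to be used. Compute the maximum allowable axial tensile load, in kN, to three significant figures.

F_allow = 844 kN

σ_allow = 213/3.4 = 62.65 MPa.
A = πd²/4 = π×131²/4 = 13480 mm².
F_allow = σ_allow × A = 62.65×13480 = 844400 N.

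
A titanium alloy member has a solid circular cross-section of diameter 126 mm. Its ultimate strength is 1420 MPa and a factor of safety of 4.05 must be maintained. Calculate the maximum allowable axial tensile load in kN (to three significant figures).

σ_allow = 1420/4.05 = 350.6 MPa.
A = πd²/4 = π×126²/4 = 12470 mm².
F_allow = σ_allow × A = 350.6×12470 = 4.372×10^6 N.

F_allow = 4370 kN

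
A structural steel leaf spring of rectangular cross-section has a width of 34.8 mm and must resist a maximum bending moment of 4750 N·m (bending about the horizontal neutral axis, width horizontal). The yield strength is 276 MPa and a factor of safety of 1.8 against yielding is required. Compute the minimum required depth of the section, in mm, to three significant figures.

σ_allow = 276/1.8 = 153.3 MPa.
For a rectangular section σ = 6M/(bh²), so h² = 6M/(b σ_allow) = 6×4750000/(34.8×153.3) = 5341 mm².
h = 73.08 mm.

h = 73.1 mm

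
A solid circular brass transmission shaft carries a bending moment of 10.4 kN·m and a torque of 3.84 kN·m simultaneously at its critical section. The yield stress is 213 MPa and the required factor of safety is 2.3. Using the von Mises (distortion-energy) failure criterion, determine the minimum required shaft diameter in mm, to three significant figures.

d = 106 mm

σ_allow = σ_y/n = 213/2.3 = 92.61 MPa.
For a solid shaft σ_b = 32M/(πd³) and τ = 16T/(πd³), so the von Mises stress is σ' = (16/πd³)·√(4M²+3T²).
√(4M²+3T²) = √(4×(1.040×10^7)² + 3×(3.840×10^6)²) = 2.184×10^7 N·mm.
d³ = 16×2.184×10^7/(π×92.61) = 1.201×10^6 mm³.
d = 106.3 mm.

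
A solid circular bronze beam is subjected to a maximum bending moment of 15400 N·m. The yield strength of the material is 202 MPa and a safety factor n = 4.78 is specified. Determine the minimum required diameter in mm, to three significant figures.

σ_allow = 202/4.78 = 42.26 MPa.
For a solid circular section σ = 32M/(πd³), so d³ = 32M/(π σ_allow) = 32×1.5400×10^7/(π×42.26) = 3.712×10^6 mm³.
d = 154.8 mm.

d = 155 mm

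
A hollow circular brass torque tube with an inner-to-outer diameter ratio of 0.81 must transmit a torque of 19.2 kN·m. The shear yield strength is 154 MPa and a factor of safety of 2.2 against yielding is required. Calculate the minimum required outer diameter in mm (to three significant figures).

τ_allow = 154/2.2 = 70.00 MPa.
For a hollow shaft τ = 16T/[πd_o³(1−k⁴)] with k = 0.81, so 1−k⁴ = 0.5695.
d_o³ = 16T/[π τ_allow (1−k⁴)] = 16×1.9200×10^7/(π×70.00×0.5695) = 2.453×10^6 mm³.
d_o = 134.9 mm.

d_o = 135 mm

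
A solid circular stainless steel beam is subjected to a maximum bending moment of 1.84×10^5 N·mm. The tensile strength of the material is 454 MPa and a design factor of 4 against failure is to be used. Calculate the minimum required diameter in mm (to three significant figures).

d = 25.5 mm

σ_allow = 454/4 = 113.5 MPa.
For a solid circular section σ = 32M/(πd³), so d³ = 32M/(π σ_allow) = 32×184000/(π×113.5) = 16510 mm³.
d = 25.46 mm.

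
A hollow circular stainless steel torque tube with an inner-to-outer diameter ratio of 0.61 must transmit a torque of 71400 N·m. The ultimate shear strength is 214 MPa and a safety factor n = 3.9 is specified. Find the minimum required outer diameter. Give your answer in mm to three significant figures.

τ_allow = 214/3.9 = 54.87 MPa.
For a hollow shaft τ = 16T/[πd_o³(1−k⁴)] with k = 0.61, so 1−k⁴ = 0.8615.
d_o³ = 16T/[π τ_allow (1−k⁴)] = 16×7.1400×10^7/(π×54.87×0.8615) = 7.692×10^6 mm³.
d_o = 197.4 mm.

d_o = 197 mm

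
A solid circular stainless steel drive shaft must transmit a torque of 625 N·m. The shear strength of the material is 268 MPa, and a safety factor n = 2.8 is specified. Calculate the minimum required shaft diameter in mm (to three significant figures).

d = 32.2 mm

Allowable shear stress τ_allow = 268/2.8 = 95.71 MPa.
For a solid shaft τ = 16T/(πd³), so d³ = 16T/(π τ_allow) = 16×625000/(π×95.71) = 33260 mm³.
d = (33260)^(1/3) = 32.16 mm.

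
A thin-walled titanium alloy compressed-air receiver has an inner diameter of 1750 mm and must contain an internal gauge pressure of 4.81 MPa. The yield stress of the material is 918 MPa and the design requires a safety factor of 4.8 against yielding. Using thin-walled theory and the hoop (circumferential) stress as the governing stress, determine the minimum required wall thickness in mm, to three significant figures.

t = 22.0 mm

σ_allow = 918/4.8 = 191.2 MPa.
Hoop stress σ_h = pD/(2t), so t = pD/(2σ_allow) = 4.81×1750/(2×191.2) = 22.01 mm.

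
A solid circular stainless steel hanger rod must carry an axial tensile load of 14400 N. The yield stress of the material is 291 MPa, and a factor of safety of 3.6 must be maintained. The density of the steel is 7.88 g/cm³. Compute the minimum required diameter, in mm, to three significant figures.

Allowable stress σ_allow = 291/3.6 = 80.83 MPa.
Required area A = F/σ_allow = 14400/80.83 = 178.1 mm².
A = πd²/4 → d = √(4A/π) = 15.06 mm.

d = 15.1 mm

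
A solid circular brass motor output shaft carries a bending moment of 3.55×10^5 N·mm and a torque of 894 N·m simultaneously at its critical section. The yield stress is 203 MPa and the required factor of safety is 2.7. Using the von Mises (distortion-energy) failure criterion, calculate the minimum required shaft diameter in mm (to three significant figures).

σ_allow = σ_y/n = 203/2.7 = 75.19 MPa.
For a solid shaft σ_b = 32M/(πd³) and τ = 16T/(πd³), so the von Mises stress is σ' = (16/πd³)·√(4M²+3T²).
√(4M²+3T²) = √(4×(355000)² + 3×(894000)²) = 1.703×10^6 N·mm.
d³ = 16×1.703×10^6/(π×75.19) = 115400 mm³.
d = 48.68 mm.

d = 48.7 mm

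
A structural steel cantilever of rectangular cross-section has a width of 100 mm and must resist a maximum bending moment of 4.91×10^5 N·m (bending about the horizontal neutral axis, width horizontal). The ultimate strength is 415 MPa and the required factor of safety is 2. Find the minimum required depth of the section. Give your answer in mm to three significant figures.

σ_allow = 415/2 = 207.5 MPa.
For a rectangular section σ = 6M/(bh²), so h² = 6M/(b σ_allow) = 6×4.9100×10^8/(100×207.5) = 142000 mm².
h = 376.8 mm.

h = 377 mm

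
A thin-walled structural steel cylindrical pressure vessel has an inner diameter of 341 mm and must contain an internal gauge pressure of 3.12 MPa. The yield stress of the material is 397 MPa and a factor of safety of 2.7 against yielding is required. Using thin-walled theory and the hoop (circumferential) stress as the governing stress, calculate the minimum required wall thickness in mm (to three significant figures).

σ_allow = 397/2.7 = 147.0 MPa.
Hoop stress σ_h = pD/(2t), so t = pD/(2σ_allow) = 3.12×341/(2×147.0) = 3.618 mm.

t = 3.62 mm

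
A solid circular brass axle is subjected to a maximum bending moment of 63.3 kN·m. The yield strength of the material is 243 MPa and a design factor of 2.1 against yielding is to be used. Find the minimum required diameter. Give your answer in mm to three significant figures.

d = 177 mm

σ_allow = 243/2.1 = 115.7 MPa.
For a solid circular section σ = 32M/(πd³), so d³ = 32M/(π σ_allow) = 32×6.3300×10^7/(π×115.7) = 5.572×10^6 mm³.
d = 177.3 mm.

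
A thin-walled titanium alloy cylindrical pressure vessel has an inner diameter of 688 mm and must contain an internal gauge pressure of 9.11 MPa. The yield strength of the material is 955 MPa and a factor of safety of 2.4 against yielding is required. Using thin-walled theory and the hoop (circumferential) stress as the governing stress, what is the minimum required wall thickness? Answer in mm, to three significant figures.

t = 7.88 mm

σ_allow = 955/2.4 = 397.9 MPa.
Hoop stress σ_h = pD/(2t), so t = pD/(2σ_allow) = 9.11×688/(2×397.9) = 7.876 mm.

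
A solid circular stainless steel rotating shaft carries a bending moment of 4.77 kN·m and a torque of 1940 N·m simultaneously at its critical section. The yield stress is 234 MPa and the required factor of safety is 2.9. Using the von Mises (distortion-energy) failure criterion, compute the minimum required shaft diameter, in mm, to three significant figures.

σ_allow = σ_y/n = 234/2.9 = 80.69 MPa.
For a solid shaft σ_b = 32M/(πd³) and τ = 16T/(πd³), so the von Mises stress is σ' = (16/πd³)·√(4M²+3T²).
√(4M²+3T²) = √(4×(4.770×10^6)² + 3×(1.940×10^6)²) = 1.011×10^7 N·mm.
d³ = 16×1.011×10^7/(π×80.69) = 638400 mm³.
d = 86.11 mm.

d = 86.1 mm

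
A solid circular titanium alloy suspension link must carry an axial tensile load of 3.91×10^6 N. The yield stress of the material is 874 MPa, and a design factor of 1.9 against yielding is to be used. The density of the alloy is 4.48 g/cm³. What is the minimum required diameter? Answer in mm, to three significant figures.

d = 104 mm

Allowable stress σ_allow = 874/1.9 = 460.0 MPa.
Required area A = F/σ_allow = 3910000/460.0 = 8500 mm².
A = πd²/4 → d = √(4A/π) = 104.0 mm.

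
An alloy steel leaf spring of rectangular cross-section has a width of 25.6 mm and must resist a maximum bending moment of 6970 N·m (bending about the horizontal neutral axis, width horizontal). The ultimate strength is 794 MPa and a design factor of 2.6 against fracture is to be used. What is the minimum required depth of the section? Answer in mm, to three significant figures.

σ_allow = 794/2.6 = 305.4 MPa.
For a rectangular section σ = 6M/(bh²), so h² = 6M/(b σ_allow) = 6×6970000/(25.6×305.4) = 5349 mm².
h = 73.14 mm.

h = 73.1 mm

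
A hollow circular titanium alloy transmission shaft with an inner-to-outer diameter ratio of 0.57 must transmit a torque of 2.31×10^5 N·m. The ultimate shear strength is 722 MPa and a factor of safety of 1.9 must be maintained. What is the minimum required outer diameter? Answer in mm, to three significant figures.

d_o = 151 mm

τ_allow = 722/1.9 = 380.0 MPa.
For a hollow shaft τ = 16T/[πd_o³(1−k⁴)] with k = 0.57, so 1−k⁴ = 0.8944.
d_o³ = 16T/[π τ_allow (1−k⁴)] = 16×2.3100×10^8/(π×380.0×0.8944) = 3.461×10^6 mm³.
d_o = 151.3 mm.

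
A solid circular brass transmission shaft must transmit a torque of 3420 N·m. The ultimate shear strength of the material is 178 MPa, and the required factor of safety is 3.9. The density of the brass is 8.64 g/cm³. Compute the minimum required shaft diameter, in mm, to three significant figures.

d = 72.5 mm

Allowable shear stress τ_allow = 178/3.9 = 45.64 MPa.
For a solid shaft τ = 16T/(πd³), so d³ = 16T/(π τ_allow) = 16×3420000/(π×45.64) = 381600 mm³.
d = (381600)^(1/3) = 72.53 mm.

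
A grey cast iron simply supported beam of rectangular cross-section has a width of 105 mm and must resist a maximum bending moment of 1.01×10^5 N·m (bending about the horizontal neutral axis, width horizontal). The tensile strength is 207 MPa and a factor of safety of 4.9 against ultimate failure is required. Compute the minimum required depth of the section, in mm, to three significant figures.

h = 370 mm

σ_allow = 207/4.9 = 42.24 MPa.
For a rectangular section σ = 6M/(bh²), so h² = 6M/(b σ_allow) = 6×1.0100×10^8/(105×42.24) = 136600 mm².
h = 369.6 mm.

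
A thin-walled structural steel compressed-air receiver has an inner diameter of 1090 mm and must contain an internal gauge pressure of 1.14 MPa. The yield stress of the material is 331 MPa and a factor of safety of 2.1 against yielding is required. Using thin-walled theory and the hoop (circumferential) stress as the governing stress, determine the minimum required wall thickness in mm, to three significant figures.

σ_allow = 331/2.1 = 157.6 MPa.
Hoop stress σ_h = pD/(2t), so t = pD/(2σ_allow) = 1.14×1090/(2×157.6) = 3.942 mm.

t = 3.94 mm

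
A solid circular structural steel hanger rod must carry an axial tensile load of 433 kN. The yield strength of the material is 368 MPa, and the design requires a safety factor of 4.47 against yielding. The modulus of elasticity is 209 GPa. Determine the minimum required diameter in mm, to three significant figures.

d = 81.8 mm

Allowable stress σ_allow = 368/4.47 = 82.33 MPa.
Required area A = F/σ_allow = 433000/82.33 = 5260 mm².
A = πd²/4 → d = √(4A/π) = 81.83 mm.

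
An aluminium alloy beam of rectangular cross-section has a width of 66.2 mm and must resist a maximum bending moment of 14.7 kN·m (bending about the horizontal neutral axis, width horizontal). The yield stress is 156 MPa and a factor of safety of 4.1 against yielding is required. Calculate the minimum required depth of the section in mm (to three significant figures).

h = 187 mm

σ_allow = 156/4.1 = 38.05 MPa.
For a rectangular section σ = 6M/(bh²), so h² = 6M/(b σ_allow) = 6×1.4700×10^7/(66.2×38.05) = 35020 mm².
h = 187.1 mm.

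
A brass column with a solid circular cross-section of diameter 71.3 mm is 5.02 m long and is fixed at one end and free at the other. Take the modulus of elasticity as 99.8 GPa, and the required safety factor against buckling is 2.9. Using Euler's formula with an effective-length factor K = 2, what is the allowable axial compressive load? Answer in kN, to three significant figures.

P_allow = 4.27 kN

I = πd⁴/64 = π×71.3⁴/64 = 1.269×10^6 mm⁴.
Effective length L_e = KL = 2×5.02 m = 10040 mm.
Euler critical load P_cr = π²EI/L_e² = π²×99800×1.269×10^6/10040² = 12400 N.
P_allow = P_cr/n = 12400/2.9 = 4275 N.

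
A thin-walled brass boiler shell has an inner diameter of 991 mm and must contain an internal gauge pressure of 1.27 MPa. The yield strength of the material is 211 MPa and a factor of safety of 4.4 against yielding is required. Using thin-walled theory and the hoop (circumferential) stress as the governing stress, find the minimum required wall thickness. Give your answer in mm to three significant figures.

t = 13.1 mm

σ_allow = 211/4.4 = 47.95 MPa.
Hoop stress σ_h = pD/(2t), so t = pD/(2σ_allow) = 1.27×991/(2×47.95) = 13.12 mm.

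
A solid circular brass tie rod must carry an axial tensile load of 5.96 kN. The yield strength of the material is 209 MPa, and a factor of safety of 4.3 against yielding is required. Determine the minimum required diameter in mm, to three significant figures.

d = 12.5 mm

Allowable stress σ_allow = 209/4.3 = 48.60 MPa.
Required area A = F/σ_allow = 5960.0/48.60 = 122.6 mm².
A = πd²/4 → d = √(4A/π) = 12.50 mm.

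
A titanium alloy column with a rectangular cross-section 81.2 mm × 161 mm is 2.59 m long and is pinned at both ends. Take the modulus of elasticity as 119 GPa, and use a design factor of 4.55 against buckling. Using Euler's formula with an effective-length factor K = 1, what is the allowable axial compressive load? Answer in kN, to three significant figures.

P_allow = 276 kN

Buckling occurs about the weak axis: I_min = h·b³/12 = 161×81.2³/12 = 7.183×10^6 mm⁴ (b = 81.2 mm is the smaller dimension).
Effective length L_e = KL = 1×2.59 m = 2590 mm.
Euler critical load P_cr = π²EI/L_e² = π²×119000×7.183×10^6/2590² = 1.258×10^6 N.
P_allow = P_cr/n = 1.258×10^6/4.55 = 276400 N.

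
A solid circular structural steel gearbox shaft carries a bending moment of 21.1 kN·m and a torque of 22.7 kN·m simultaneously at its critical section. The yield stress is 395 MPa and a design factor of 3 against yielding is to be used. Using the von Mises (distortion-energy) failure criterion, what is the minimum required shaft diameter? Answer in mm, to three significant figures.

σ_allow = σ_y/n = 395/3 = 131.7 MPa.
For a solid shaft σ_b = 32M/(πd³) and τ = 16T/(πd³), so the von Mises stress is σ' = (16/πd³)·√(4M²+3T²).
√(4M²+3T²) = √(4×(2.110×10^7)² + 3×(2.270×10^7)²) = 5.768×10^7 N·mm.
d³ = 16×5.768×10^7/(π×131.7) = 2.231×10^6 mm³.
d = 130.7 mm.

d = 131 mm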